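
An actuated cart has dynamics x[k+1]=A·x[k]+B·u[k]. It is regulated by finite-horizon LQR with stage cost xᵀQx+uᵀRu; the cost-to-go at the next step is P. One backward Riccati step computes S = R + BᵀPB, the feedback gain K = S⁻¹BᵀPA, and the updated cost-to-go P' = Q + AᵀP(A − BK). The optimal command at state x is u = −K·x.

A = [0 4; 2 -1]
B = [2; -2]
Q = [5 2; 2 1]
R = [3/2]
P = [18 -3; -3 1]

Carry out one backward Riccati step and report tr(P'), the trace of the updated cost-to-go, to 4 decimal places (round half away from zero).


15.2956

BᵀP = [42.0000 -8.0000]
S = R + BᵀPB = [3/2] + [100.0000] = [101.5000]
BᵀPA = [-16.0000 176.0000]
K = S⁻¹·BᵀPA = [-0.1576 1.7340]
A−BK = [0.3153 0.5320; 1.6847 2.4680]
AᵀP(A−BK) = [1.4778 1.7438; 1.7438 7.8177]
P' = Q + AᵀP(A−BK) = [6.4778 3.7438; 3.7438 8.8177]
tr(P') = 15.2956


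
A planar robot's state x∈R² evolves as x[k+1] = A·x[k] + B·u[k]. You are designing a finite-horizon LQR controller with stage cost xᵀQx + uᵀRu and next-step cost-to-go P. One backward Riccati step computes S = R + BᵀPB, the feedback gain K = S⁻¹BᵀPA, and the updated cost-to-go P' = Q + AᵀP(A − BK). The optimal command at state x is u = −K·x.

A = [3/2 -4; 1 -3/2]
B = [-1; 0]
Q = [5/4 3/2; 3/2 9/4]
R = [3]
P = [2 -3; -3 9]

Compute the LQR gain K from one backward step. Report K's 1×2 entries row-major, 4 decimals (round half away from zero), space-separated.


0.0000 0.7000

BᵀP = [-2.0000 3.0000]
S = R + BᵀPB = [3] + [2.0000] = [5.0000]
BᵀPA = [0.0000 3.5000]
K = S⁻¹·BᵀPA = [0.0000 0.7000]
A−BK = [1.5000 -3.3000; 1.0000 -1.5000]
AᵀP(A−BK) = [4.5000 -6.7500; -6.7500 13.8000]
P' = Q + AᵀP(A−BK) = [5.7500 -5.2500; -5.2500 16.0500]
tr(P') = 21.8000


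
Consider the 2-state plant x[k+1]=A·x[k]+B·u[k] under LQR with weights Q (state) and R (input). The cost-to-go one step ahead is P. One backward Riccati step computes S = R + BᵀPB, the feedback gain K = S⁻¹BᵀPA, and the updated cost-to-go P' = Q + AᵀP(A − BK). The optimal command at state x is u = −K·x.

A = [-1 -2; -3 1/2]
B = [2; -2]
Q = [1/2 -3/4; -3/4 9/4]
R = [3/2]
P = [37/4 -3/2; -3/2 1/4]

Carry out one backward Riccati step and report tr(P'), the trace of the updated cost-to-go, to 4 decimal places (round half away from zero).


BᵀP = [21.5000 -3.5000]
S = R + BᵀPB = [3/2] + [50.0000] = [51.5000]
BᵀPA = [-11.0000 -44.7500]
K = S⁻¹·BᵀPA = [-0.2136 -0.8689]
A−BK = [-0.5728 -0.2621; -3.4272 -1.2379]
AᵀP(A−BK) = [0.1505 0.3167; 0.3167 1.1778]
P' = Q + AᵀP(A−BK) = [0.6505 -0.4333; -0.4333 3.4278]
tr(P') = 4.0783

4.0783


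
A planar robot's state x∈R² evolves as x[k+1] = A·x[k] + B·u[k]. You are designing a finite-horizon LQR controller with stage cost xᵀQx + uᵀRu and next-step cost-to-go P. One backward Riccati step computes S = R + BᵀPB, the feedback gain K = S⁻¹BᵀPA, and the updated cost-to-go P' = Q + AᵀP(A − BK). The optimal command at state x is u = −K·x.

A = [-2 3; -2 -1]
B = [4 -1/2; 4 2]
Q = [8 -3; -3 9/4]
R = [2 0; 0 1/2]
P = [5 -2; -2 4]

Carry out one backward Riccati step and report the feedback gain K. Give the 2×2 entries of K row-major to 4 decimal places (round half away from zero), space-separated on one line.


-0.4871 0.5310 -0.0059 -1.5545

BᵀP = [12.0000 8.0000; -6.5000 9.0000]
S = R + BᵀPB = [2 0; 0 1/2] + [80.0000 10.0000; 10.0000 21.2500] = [82.0000 10.0000; 10.0000 21.7500]
BᵀPA = [-40.0000 28.0000; -5.0000 -28.5000]
K = S⁻¹·BᵀPA = [-0.4871 0.5310; -0.0059 -1.5545]
A−BK = [-0.0546 0.0986; -0.0398 -0.0151]
AᵀP(A−BK) = [0.4871 -0.5310; -0.5310 1.8277]
P' = Q + AᵀP(A−BK) = [8.4871 -3.5310; -3.5310 4.0777]
tr(P') = 12.5648


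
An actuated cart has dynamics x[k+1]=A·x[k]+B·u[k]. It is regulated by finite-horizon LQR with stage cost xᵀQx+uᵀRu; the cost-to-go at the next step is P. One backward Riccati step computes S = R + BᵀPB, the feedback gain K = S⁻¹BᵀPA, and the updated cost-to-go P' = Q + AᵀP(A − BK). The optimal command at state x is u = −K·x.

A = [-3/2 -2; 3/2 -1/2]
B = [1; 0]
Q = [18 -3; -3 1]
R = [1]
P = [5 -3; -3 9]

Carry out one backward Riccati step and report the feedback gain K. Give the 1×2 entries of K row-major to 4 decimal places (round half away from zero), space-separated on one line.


-2.0000 -1.4167

BᵀP = [5.0000 -3.0000]
S = R + BᵀPB = [1] + [5.0000] = [6.0000]
BᵀPA = [-12.0000 -8.5000]
K = S⁻¹·BᵀPA = [-2.0000 -1.4167]
A−BK = [0.5000 -0.5833; 1.5000 -0.5000]
AᵀP(A−BK) = [21.0000 -2.0000; -2.0000 4.2083]
P' = Q + AᵀP(A−BK) = [39.0000 -5.0000; -5.0000 5.2083]
tr(P') = 44.2083


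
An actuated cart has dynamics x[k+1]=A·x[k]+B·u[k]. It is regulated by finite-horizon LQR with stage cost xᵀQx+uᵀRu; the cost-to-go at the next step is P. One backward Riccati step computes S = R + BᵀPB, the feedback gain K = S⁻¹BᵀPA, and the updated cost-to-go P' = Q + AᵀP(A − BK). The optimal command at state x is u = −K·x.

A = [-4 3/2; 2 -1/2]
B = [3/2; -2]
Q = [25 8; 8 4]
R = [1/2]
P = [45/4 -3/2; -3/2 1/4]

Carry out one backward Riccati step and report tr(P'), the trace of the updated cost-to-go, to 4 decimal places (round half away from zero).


BᵀP = [19.8750 -2.7500]
S = R + BᵀPB = [1/2] + [35.3125] = [35.8125]
BᵀPA = [-85.0000 31.1875]
K = S⁻¹·BᵀPA = [-2.3735 0.8709]
A−BK = [-0.4398 0.1937; -2.7469 1.2417]
AᵀP(A−BK) = [3.2548 -1.2273; -1.2273 0.4652]
P' = Q + AᵀP(A−BK) = [28.2548 6.7727; 6.7727 4.4652]
tr(P') = 32.7200

32.7200


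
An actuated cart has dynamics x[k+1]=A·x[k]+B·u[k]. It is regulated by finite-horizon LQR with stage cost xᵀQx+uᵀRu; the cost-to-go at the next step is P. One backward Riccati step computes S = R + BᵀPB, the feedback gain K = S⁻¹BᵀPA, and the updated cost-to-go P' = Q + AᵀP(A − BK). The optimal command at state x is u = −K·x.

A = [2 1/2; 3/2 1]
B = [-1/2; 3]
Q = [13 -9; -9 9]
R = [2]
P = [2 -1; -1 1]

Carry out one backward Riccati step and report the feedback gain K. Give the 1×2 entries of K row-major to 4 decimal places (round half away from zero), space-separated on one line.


BᵀP = [-4.0000 3.5000]
S = R + BᵀPB = [2] + [12.5000] = [14.5000]
BᵀPA = [-2.7500 1.5000]
K = S⁻¹·BᵀPA = [-0.1897 0.1034]
A−BK = [1.9052 0.5517; 2.0690 0.6897]
AᵀP(A−BK) = [3.7284 1.0345; 1.0345 0.3448]
P' = Q + AᵀP(A−BK) = [16.7284 -7.9655; -7.9655 9.3448]
tr(P') = 26.0733

-0.1897 0.1034


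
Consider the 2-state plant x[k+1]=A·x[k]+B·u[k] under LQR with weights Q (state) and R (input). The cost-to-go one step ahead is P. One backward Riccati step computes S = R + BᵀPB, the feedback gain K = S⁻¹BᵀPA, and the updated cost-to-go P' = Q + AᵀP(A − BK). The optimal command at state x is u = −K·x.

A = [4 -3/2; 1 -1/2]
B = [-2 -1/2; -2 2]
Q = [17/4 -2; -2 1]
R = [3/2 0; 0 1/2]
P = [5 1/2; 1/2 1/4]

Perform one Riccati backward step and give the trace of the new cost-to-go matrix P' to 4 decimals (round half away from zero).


10.6445

BᵀP = [-11.0000 -1.5000; -1.5000 0.2500]
S = R + BᵀPB = [3/2 0; 0 1/2] + [25.0000 2.5000; 2.5000 1.2500] = [26.5000 2.5000; 2.5000 1.7500]
BᵀPA = [-45.5000 17.2500; -5.7500 2.1250]
K = S⁻¹·BᵀPA = [-1.6262 0.6199; -0.9626 0.3287]
A−BK = [0.2664 -0.0958; -0.3271 0.0826]
AᵀP(A−BK) = [4.7243 -1.7780; -1.7780 0.6702]
P' = Q + AᵀP(A−BK) = [8.9743 -3.7780; -3.7780 1.6702]
tr(P') = 10.6445


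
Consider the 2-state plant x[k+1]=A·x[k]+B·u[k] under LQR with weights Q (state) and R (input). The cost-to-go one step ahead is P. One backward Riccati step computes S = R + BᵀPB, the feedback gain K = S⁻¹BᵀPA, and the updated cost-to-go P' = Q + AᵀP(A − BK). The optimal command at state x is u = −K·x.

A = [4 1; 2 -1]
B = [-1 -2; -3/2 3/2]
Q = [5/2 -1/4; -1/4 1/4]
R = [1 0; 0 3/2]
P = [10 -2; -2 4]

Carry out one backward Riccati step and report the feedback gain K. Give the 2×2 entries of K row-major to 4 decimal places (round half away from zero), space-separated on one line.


BᵀP = [-7.0000 -4.0000; -23.0000 10.0000]
S = R + BᵀPB = [1 0; 0 3/2] + [13.0000 8.0000; 8.0000 61.0000] = [14.0000 8.0000; 8.0000 62.5000]
BᵀPA = [-36.0000 -3.0000; -72.0000 -33.0000]
K = S⁻¹·BᵀPA = [-2.0641 0.0943; -0.8878 -0.5401]
A−BK = [0.1603 0.0142; 0.2355 -0.0484]
AᵀP(A−BK) = [5.7707 0.5105; 0.5105 0.4605]
P' = Q + AᵀP(A−BK) = [8.2707 0.2605; 0.2605 0.7105]
tr(P') = 8.9812

-2.0641 0.0943 -0.8878 -0.5401


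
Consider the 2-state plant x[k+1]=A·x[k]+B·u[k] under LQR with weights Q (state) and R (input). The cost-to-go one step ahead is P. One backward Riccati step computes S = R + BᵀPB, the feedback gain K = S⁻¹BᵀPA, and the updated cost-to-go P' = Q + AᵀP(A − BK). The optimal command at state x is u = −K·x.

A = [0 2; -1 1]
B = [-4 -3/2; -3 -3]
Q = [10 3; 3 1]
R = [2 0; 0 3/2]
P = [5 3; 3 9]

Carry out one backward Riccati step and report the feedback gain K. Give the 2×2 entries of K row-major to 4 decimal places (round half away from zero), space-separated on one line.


-0.1325 -0.5201 0.4369 0.1571

BᵀP = [-29.0000 -39.0000; -16.5000 -31.5000]
S = R + BᵀPB = [2 0; 0 3/2] + [233.0000 160.5000; 160.5000 119.2500] = [235.0000 160.5000; 160.5000 120.7500]
BᵀPA = [39.0000 -97.0000; 31.5000 -64.5000]
K = S⁻¹·BᵀPA = [-0.1325 -0.5201; 0.4369 0.1571]
A−BK = [0.1256 0.1554; -0.0866 -0.0889]
AᵀP(A−BK) = [0.4025 0.3337; 0.3337 0.6869]
P' = Q + AᵀP(A−BK) = [10.4025 3.3337; 3.3337 1.6869]
tr(P') = 12.0894


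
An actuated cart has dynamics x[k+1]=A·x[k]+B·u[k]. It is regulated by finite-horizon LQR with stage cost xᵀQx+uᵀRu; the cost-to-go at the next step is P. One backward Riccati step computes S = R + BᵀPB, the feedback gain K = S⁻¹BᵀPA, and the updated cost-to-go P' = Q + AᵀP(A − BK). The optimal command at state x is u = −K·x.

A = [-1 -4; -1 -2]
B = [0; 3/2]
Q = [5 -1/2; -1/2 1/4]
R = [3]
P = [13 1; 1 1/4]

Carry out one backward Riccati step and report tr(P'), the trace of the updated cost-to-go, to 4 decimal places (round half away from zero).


BᵀP = [1.5000 0.3750]
S = R + BᵀPB = [3] + [0.5625] = [3.5625]
BᵀPA = [-1.8750 -6.7500]
K = S⁻¹·BᵀPA = [-0.5263 -1.8947]
A−BK = [-1.0000 -4.0000; -0.2105 0.8421]
AᵀP(A−BK) = [14.2632 54.9474; 54.9474 212.2105]
P' = Q + AᵀP(A−BK) = [19.2632 54.4474; 54.4474 212.4605]
tr(P') = 231.7237

231.7237


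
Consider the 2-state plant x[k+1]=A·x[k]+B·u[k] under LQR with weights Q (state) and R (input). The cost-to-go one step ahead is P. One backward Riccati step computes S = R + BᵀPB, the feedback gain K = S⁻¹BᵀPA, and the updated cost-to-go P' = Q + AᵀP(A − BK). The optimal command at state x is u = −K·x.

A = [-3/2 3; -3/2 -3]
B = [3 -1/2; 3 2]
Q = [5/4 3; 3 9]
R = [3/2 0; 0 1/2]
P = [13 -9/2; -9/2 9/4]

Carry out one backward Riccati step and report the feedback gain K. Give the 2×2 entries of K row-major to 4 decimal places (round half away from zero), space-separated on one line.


BᵀP = [25.5000 -6.7500; -15.5000 6.7500]
S = R + BᵀPB = [3/2 0; 0 1/2] + [56.2500 -26.2500; -26.2500 21.2500] = [57.7500 -26.2500; -26.2500 21.7500]
BᵀPA = [-28.1250 96.7500; 13.1250 -66.7500]
K = S⁻¹·BᵀPA = [-0.4712 0.6210; 0.0347 -2.3194]
A−BK = [-0.0689 -0.0228; -0.1558 -0.2242]
AᵀP(A−BK) = [0.3534 -0.4658; -0.4658 3.3423]
P' = Q + AᵀP(A−BK) = [1.6034 2.5342; 2.5342 12.3423]
tr(P') = 13.9457

-0.4712 0.6210 0.0347 -2.3194


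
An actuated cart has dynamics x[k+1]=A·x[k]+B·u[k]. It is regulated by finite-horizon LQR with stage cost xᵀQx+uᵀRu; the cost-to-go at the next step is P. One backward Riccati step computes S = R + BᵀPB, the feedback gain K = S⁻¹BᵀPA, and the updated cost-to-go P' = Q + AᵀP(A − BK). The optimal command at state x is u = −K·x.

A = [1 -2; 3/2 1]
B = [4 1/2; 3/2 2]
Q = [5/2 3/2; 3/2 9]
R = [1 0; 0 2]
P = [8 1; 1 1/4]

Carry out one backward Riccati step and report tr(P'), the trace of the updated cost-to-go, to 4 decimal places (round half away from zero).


BᵀP = [33.5000 4.3750; 6.0000 1.0000]
S = R + BᵀPB = [1 0; 0 2] + [140.5625 25.5000; 25.5000 5.0000] = [141.5625 25.5000; 25.5000 7.0000]
BᵀPA = [40.0625 -62.6250; 7.5000 -11.0000]
K = S⁻¹·BᵀPA = [0.2618 -0.4634; 0.1178 0.1167]
A−BK = [-0.1060 -0.2047; 0.8718 1.4618]
AᵀP(A−BK) = [0.1913 0.0649; 0.0649 0.5129]
P' = Q + AᵀP(A−BK) = [2.6913 1.5649; 1.5649 9.5129]
tr(P') = 12.2043

12.2043


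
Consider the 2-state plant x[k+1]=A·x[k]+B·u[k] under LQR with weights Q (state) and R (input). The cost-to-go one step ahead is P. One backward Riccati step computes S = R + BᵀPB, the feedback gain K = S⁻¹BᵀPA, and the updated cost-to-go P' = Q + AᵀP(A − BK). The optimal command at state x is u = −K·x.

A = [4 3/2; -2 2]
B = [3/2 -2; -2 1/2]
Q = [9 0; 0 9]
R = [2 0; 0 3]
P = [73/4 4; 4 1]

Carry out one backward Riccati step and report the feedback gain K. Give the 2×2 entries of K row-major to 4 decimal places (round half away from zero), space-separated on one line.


BᵀP = [19.3750 4.0000; -34.5000 -7.5000]
S = R + BᵀPB = [2 0; 0 3] + [21.0625 -36.7500; -36.7500 65.2500] = [23.0625 -36.7500; -36.7500 68.2500]
BᵀPA = [69.5000 37.0625; -123.0000 -66.7500]
K = S⁻¹·BᵀPA = [0.9985 0.3421; -1.2645 -0.7938]
A−BK = [-0.0269 -0.6008; 0.6293 3.0812]
AᵀP(A−BK) = [7.0652 4.0847; 4.0847 3.3963]
P' = Q + AᵀP(A−BK) = [16.0652 4.0847; 4.0847 12.3963]
tr(P') = 28.4615

0.9985 0.3421 -1.2645 -0.7938


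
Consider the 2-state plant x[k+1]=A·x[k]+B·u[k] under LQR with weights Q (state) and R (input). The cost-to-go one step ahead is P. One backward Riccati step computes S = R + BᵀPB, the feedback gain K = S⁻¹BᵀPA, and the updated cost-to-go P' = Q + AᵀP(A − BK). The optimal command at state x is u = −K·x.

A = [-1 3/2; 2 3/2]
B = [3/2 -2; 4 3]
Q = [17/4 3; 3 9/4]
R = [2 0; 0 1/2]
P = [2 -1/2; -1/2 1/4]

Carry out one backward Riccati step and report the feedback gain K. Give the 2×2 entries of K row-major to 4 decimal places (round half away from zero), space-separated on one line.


0.0390 0.3302 0.5402 -0.3112

BᵀP = [1.0000 0.2500; -5.5000 1.7500]
S = R + BᵀPB = [2 0; 0 1/2] + [2.5000 -1.2500; -1.2500 16.2500] = [4.5000 -1.2500; -1.2500 16.7500]
BᵀPA = [-0.5000 1.8750; 9.0000 -5.6250]
K = S⁻¹·BᵀPA = [0.0390 0.3302; 0.5402 -0.3112]
A−BK = [0.0220 0.3823; 0.2235 1.1126]
AᵀP(A−BK) = [0.1575 -0.0343; -0.0343 0.4430]
P' = Q + AᵀP(A−BK) = [4.4075 2.9657; 2.9657 2.6930]
tr(P') = 7.1004


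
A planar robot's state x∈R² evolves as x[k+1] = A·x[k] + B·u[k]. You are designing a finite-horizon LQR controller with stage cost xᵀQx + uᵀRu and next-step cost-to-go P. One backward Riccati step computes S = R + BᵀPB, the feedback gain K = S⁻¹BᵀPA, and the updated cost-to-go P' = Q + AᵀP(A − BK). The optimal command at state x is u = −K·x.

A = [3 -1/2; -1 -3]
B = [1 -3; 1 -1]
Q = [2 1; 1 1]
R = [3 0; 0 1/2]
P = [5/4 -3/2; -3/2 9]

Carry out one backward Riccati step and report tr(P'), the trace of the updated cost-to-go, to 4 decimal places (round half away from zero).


45.4971

BᵀP = [-0.2500 7.5000; -2.2500 -4.5000]
S = R + BᵀPB = [3 0; 0 1/2] + [7.2500 -6.7500; -6.7500 11.2500] = [10.2500 -6.7500; -6.7500 11.7500]
BᵀPA = [-8.2500 -22.3750; -2.2500 14.6250]
K = S⁻¹·BᵀPA = [-1.4975 -2.1928; -1.0518 -0.0150]
A−BK = [1.3422 1.6477; -0.5543 -0.8222]
AᵀP(A−BK) = [14.5292 19.7504; 19.7504 27.9679]
P' = Q + AᵀP(A−BK) = [16.5292 20.7504; 20.7504 28.9679]
tr(P') = 45.4971


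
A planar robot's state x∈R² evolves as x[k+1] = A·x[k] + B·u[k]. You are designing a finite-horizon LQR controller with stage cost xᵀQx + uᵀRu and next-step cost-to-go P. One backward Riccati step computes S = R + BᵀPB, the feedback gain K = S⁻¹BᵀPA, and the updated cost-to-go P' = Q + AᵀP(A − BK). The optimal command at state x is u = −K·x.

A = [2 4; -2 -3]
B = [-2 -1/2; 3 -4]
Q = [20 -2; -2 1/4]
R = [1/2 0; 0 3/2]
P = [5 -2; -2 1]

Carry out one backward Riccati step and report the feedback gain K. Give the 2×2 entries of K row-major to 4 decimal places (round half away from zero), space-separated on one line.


-0.8822 -1.6774 -0.0600 -0.2370

BᵀP = [-16.0000 7.0000; 5.5000 -3.0000]
S = R + BᵀPB = [1/2 0; 0 3/2] + [53.0000 -20.0000; -20.0000 9.2500] = [53.5000 -20.0000; -20.0000 10.7500]
BᵀPA = [-46.0000 -85.0000; 17.0000 31.0000]
K = S⁻¹·BᵀPA = [-0.8822 -1.6774; -0.0600 -0.2370]
A−BK = [0.2056 0.5268; 0.4069 1.0842]
AᵀP(A−BK) = [0.4368 0.8694; 0.8694 1.7695]
P' = Q + AᵀP(A−BK) = [20.4368 -1.1306; -1.1306 2.0195]
tr(P') = 22.4563


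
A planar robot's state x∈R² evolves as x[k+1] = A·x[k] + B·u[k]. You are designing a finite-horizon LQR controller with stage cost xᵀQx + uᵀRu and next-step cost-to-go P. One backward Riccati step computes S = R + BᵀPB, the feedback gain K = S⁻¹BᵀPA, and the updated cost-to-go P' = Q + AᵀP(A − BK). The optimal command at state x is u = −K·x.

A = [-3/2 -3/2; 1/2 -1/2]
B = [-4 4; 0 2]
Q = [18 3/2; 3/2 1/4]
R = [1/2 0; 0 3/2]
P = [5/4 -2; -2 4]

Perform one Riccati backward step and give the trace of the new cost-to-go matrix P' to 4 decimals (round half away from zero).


BᵀP = [-5.0000 8.0000; 1.0000 0.0000]
S = R + BᵀPB = [1/2 0; 0 3/2] + [20.0000 -4.0000; -4.0000 4.0000] = [20.5000 -4.0000; -4.0000 5.5000]
BᵀPA = [11.5000 3.5000; -1.5000 -1.5000]
K = S⁻¹·BᵀPA = [0.5917 0.1370; 0.1576 -0.1731]
A−BK = [0.2364 -0.2597; 0.1848 -0.1537]
AᵀP(A−BK) = [0.2440 -0.0221; -0.0221 0.0735]
P' = Q + AᵀP(A−BK) = [18.2440 1.4779; 1.4779 0.3235]
tr(P') = 18.5675

18.5675


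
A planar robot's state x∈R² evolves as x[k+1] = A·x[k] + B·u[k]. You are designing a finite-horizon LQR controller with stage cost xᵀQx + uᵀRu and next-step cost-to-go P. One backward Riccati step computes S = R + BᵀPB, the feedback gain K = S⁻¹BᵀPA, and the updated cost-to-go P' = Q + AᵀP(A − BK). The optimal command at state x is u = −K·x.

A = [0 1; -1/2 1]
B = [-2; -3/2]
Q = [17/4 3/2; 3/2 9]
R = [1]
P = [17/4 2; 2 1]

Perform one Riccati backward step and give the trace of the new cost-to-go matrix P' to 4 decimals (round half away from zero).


BᵀP = [-11.5000 -5.5000]
S = R + BᵀPB = [1] + [31.2500] = [32.2500]
BᵀPA = [2.7500 -17.0000]
K = S⁻¹·BᵀPA = [0.0853 -0.5271]
A−BK = [0.1705 -0.0543; -0.3721 0.2093]
AᵀP(A−BK) = [0.0155 -0.0504; -0.0504 0.2888]
P' = Q + AᵀP(A−BK) = [4.2655 1.4496; 1.4496 9.2888]
tr(P') = 13.5543

13.5543


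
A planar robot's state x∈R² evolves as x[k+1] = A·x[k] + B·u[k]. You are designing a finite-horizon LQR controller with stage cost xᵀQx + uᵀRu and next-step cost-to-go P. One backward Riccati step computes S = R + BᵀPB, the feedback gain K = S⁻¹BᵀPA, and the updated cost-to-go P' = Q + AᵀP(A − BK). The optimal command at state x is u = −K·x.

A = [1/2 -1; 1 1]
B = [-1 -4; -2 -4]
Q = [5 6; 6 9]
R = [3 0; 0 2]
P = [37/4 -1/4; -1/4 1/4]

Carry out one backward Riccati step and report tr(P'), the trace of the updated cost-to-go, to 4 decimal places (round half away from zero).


BᵀP = [-8.7500 -0.2500; -36.0000 0.0000]
S = R + BᵀPB = [3 0; 0 2] + [9.2500 36.0000; 36.0000 144.0000] = [12.2500 36.0000; 36.0000 146.0000]
BᵀPA = [-4.6250 8.5000; -18.0000 36.0000]
K = S⁻¹·BᵀPA = [-0.0553 -0.1117; -0.1096 0.2741]
A−BK = [0.0061 -0.0152; 0.4508 1.8731]
AᵀP(A−BK) = [0.0830 0.1675; 0.1675 1.0812]
P' = Q + AᵀP(A−BK) = [5.0830 6.1675; 6.1675 10.0812]
tr(P') = 15.1642

15.1642


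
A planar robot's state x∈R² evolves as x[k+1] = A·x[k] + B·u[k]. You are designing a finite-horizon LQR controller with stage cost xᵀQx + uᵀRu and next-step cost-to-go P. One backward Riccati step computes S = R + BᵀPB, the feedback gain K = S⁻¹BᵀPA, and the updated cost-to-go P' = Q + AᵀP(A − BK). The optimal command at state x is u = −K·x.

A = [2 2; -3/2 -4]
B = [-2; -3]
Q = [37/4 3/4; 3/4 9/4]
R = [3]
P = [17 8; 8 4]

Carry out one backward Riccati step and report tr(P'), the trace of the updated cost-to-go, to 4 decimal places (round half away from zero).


BᵀP = [-58.0000 -28.0000]
S = R + BᵀPB = [3] + [200.0000] = [203.0000]
BᵀPA = [-74.0000 -4.0000]
K = S⁻¹·BᵀPA = [-0.3645 -0.0197]
A−BK = [1.2709 1.9606; -2.5936 -4.0591]
AᵀP(A−BK) = [2.0246 2.5419; 2.5419 3.9212]
P' = Q + AᵀP(A−BK) = [11.2746 3.2919; 3.2919 6.1712]
tr(P') = 17.4458

17.4458


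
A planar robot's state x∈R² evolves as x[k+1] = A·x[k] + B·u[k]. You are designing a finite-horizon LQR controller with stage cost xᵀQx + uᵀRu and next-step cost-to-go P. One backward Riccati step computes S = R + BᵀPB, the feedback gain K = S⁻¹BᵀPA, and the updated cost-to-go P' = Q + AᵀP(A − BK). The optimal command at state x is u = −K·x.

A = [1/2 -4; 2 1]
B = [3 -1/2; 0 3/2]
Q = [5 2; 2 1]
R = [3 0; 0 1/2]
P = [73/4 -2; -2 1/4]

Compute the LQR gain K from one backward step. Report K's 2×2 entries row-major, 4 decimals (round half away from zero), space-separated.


0.1015 -1.0589 0.0440 1.3168

BᵀP = [54.7500 -6.0000; -12.1250 1.3750]
S = R + BᵀPB = [3 0; 0 1/2] + [164.2500 -36.3750; -36.3750 8.1250] = [167.2500 -36.3750; -36.3750 8.6250]
BᵀPA = [15.3750 -225.0000; -3.3125 49.8750]
K = S⁻¹·BᵀPA = [0.1015 -1.0589; 0.0440 1.3168]
A−BK = [0.2175 -0.1649; 1.9340 -0.9753]
AᵀP(A−BK) = [0.1477 -0.3575; -0.3575 4.3216]
P' = Q + AᵀP(A−BK) = [5.1477 1.6425; 1.6425 5.3216]
tr(P') = 10.4693


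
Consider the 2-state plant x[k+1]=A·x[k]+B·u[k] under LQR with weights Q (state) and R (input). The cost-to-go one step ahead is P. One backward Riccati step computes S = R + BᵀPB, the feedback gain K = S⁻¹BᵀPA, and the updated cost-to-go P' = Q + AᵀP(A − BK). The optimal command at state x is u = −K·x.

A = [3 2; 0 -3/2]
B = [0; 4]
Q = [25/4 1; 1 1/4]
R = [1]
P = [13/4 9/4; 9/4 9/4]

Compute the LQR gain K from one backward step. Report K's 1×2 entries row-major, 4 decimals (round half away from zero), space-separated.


0.7297 0.1216

BᵀP = [9.0000 9.0000]
S = R + BᵀPB = [1] + [36.0000] = [37.0000]
BᵀPA = [27.0000 4.5000]
K = S⁻¹·BᵀPA = [0.7297 0.1216]
A−BK = [3.0000 2.0000; -2.9189 -1.9865]
AᵀP(A−BK) = [9.5473 6.0912; 6.0912 4.0152]
P' = Q + AᵀP(A−BK) = [15.7973 7.0912; 7.0912 4.2652]
tr(P') = 20.0625


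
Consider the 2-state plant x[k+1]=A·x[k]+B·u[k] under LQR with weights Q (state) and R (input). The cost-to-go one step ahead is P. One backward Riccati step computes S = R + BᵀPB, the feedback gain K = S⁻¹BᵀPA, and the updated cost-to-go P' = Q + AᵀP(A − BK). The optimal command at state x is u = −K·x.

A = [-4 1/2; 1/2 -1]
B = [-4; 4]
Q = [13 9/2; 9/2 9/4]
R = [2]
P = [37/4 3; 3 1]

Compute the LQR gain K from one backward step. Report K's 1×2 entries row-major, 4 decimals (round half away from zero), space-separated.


BᵀP = [-25.0000 -8.0000]
S = R + BᵀPB = [2] + [68.0000] = [70.0000]
BᵀPA = [96.0000 -4.5000]
K = S⁻¹·BᵀPA = [1.3714 -0.0643]
A−BK = [1.4857 0.2429; -4.9857 -0.7429]
AᵀP(A−BK) = [4.5929 -0.0786; -0.0786 0.0232]
P' = Q + AᵀP(A−BK) = [17.5929 4.4214; 4.4214 2.2732]
tr(P') = 19.8661

1.3714 -0.0643


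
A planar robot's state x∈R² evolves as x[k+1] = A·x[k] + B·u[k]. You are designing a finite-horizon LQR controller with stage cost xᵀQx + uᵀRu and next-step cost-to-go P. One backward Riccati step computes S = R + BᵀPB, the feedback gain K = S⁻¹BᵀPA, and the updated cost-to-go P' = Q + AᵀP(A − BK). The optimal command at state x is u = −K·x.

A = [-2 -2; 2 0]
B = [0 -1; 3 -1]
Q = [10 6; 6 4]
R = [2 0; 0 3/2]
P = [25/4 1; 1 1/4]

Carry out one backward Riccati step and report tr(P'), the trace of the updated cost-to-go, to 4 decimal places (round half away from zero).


21.4637

BᵀP = [3.0000 0.7500; -7.2500 -1.2500]
S = R + BᵀPB = [2 0; 0 3/2] + [2.2500 -3.7500; -3.7500 8.5000] = [4.2500 -3.7500; -3.7500 10.0000]
BᵀPA = [-4.5000 -6.0000; 12.0000 14.5000]
K = S⁻¹·BᵀPA = [0.0000 -0.1978; 1.2000 1.3758]
A−BK = [-0.8000 -0.6242; 3.2000 1.9692]
AᵀP(A−BK) = [3.6000 3.6000; 3.6000 3.8637]
P' = Q + AᵀP(A−BK) = [13.6000 9.6000; 9.6000 7.8637]
tr(P') = 21.4637


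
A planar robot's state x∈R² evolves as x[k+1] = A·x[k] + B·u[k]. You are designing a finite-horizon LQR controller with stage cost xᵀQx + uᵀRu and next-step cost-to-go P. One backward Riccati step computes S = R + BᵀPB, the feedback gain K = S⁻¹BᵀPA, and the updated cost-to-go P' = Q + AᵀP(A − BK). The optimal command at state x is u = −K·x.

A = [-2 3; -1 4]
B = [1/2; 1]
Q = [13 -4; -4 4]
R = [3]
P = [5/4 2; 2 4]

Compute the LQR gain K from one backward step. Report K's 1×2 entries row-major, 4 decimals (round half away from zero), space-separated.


BᵀP = [2.6250 5.0000]
S = R + BᵀPB = [3] + [6.3125] = [9.3125]
BᵀPA = [-10.2500 27.8750]
K = S⁻¹·BᵀPA = [-1.1007 2.9933]
A−BK = [-1.4497 1.5034; 0.1007 1.0067]
AᵀP(A−BK) = [5.7181 -14.8188; -14.8188 39.8121]
P' = Q + AᵀP(A−BK) = [18.7181 -18.8188; -18.8188 43.8121]
tr(P') = 62.5302

-1.1007 2.9933


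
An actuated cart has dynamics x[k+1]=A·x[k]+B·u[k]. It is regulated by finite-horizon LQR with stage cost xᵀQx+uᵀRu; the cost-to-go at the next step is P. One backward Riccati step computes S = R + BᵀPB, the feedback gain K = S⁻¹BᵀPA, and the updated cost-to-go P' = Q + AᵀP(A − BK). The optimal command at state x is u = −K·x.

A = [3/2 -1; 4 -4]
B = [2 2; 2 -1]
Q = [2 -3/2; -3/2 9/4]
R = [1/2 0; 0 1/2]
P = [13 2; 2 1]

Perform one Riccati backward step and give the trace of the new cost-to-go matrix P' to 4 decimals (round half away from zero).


BᵀP = [30.0000 6.0000; 24.0000 3.0000]
S = R + BᵀPB = [1/2 0; 0 1/2] + [72.0000 54.0000; 54.0000 45.0000] = [72.5000 54.0000; 54.0000 45.5000]
BᵀPA = [69.0000 -54.0000; 48.0000 -36.0000]
K = S⁻¹·BᵀPA = [1.4304 -1.3403; -0.6427 0.7995]
A−BK = [-0.0754 0.0816; 0.4964 -0.5199]
AᵀP(A−BK) = [1.4002 -1.3942; -1.3942 1.4050]
P' = Q + AᵀP(A−BK) = [3.4002 -2.8942; -2.8942 3.6550]
tr(P') = 7.0552

7.0552


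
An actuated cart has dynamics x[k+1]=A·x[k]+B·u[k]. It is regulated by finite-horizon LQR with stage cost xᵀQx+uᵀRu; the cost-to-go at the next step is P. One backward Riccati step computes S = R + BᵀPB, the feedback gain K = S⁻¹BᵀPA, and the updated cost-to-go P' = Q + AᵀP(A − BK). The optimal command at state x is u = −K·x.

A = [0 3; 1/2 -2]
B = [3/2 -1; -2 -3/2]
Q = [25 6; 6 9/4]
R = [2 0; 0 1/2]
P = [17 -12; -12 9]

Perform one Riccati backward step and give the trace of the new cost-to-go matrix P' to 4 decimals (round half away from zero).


32.0299

BᵀP = [49.5000 -36.0000; 1.0000 -1.5000]
S = R + BᵀPB = [2 0; 0 1/2] + [146.2500 4.5000; 4.5000 1.2500] = [148.2500 4.5000; 4.5000 1.7500]
BᵀPA = [-18.0000 220.5000; -0.7500 6.0000]
K = S⁻¹·BᵀPA = [-0.1176 1.5004; -0.1262 -0.4296]
A−BK = [0.0502 0.3198; 0.0755 0.3564]
AᵀP(A−BK) = [0.0388 -0.3151; -0.3151 4.7411]
P' = Q + AᵀP(A−BK) = [25.0388 5.6849; 5.6849 6.9911]
tr(P') = 32.0299


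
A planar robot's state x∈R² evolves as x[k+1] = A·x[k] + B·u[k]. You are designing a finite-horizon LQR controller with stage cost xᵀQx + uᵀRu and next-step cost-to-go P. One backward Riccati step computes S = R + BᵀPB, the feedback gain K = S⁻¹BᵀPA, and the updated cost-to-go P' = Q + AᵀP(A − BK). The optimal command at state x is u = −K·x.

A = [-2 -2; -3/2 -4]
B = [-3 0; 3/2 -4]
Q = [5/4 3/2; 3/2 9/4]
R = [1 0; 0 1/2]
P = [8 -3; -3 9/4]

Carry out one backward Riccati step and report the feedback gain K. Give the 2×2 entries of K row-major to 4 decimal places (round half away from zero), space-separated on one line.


BᵀP = [-28.5000 12.3750; 12.0000 -9.0000]
S = R + BᵀPB = [1 0; 0 1/2] + [104.0625 -49.5000; -49.5000 36.0000] = [105.0625 -49.5000; -49.5000 36.5000]
BᵀPA = [38.4375 7.5000; -10.5000 12.0000]
K = S⁻¹·BᵀPA = [0.6379 0.6267; 0.5775 1.1787]
A−BK = [-0.0862 -0.1198; -0.1471 -0.2252]
AᵀP(A−BK) = [0.6057 0.7862; 0.7862 1.1545]
P' = Q + AᵀP(A−BK) = [1.8557 2.2862; 2.2862 3.4045]
tr(P') = 5.2603

0.6379 0.6267 0.5775 1.1787


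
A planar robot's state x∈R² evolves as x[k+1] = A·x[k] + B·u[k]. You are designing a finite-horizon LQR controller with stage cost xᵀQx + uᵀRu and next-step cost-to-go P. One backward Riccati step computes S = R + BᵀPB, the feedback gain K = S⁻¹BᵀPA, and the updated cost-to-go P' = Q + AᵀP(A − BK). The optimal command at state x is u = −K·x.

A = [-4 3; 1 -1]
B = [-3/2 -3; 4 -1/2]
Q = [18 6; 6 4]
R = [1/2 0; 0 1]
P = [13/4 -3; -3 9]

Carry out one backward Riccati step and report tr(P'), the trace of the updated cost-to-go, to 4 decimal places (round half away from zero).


24.0106

BᵀP = [-16.8750 40.5000; -8.2500 4.5000]
S = R + BᵀPB = [1/2 0; 0 1] + [187.3125 30.3750; 30.3750 22.5000] = [187.8125 30.3750; 30.3750 23.5000]
BᵀPA = [108.0000 -91.1250; 37.5000 -29.2500]
K = S⁻¹·BᵀPA = [0.4007 -0.3589; 1.0778 -0.7808]
A−BK = [-0.1656 0.1193; -0.0640 0.0453]
AᵀP(A−BK) = [1.3043 -0.9583; -0.9583 0.7063]
P' = Q + AᵀP(A−BK) = [19.3043 5.0417; 5.0417 4.7063]
tr(P') = 24.0106


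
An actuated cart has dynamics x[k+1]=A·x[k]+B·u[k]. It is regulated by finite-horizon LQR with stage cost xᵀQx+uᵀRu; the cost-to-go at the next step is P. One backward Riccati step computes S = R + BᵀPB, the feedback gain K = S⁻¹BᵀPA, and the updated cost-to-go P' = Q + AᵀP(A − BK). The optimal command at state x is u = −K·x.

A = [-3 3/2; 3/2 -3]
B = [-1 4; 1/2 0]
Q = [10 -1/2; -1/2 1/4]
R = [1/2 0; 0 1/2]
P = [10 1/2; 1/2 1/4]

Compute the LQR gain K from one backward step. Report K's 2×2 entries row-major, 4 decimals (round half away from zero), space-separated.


BᵀP = [-9.7500 -0.3750; 40.0000 2.0000]
S = R + BᵀPB = [1/2 0; 0 1/2] + [9.5625 -39.0000; -39.0000 160.0000] = [10.0625 -39.0000; -39.0000 160.5000]
BᵀPA = [28.6875 -13.5000; -117.0000 54.0000]
K = S⁻¹·BᵀPA = [0.4397 -0.6461; -0.6221 0.1795]
A−BK = [-0.0718 0.1361; 1.2802 -2.6770]
AᵀP(A−BK) = [0.6595 -0.9691; -0.9691 1.8372]
P' = Q + AᵀP(A−BK) = [10.6595 -1.4691; -1.4691 2.0872]
tr(P') = 12.7468

0.4397 -0.6461 -0.6221 0.1795


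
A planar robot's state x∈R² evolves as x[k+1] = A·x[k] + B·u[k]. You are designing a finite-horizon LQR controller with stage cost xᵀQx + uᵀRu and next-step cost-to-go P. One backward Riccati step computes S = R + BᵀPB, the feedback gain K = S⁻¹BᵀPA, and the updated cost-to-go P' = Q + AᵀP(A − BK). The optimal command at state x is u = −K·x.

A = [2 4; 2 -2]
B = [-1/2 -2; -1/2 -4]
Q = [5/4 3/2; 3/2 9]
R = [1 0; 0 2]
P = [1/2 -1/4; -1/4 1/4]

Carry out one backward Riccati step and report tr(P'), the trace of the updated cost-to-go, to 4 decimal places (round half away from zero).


23.4142

BᵀP = [-0.1250 0.0000; 0.0000 -0.5000]
S = R + BᵀPB = [1 0; 0 2] + [0.0625 0.2500; 0.2500 2.0000] = [1.0625 0.2500; 0.2500 4.0000]
BᵀPA = [-0.2500 -0.5000; -1.0000 1.0000]
K = S⁻¹·BᵀPA = [-0.1791 -0.5373; -0.2388 0.2836]
A−BK = [1.4328 4.2985; 0.9552 -1.1343]
AᵀP(A−BK) = [0.7164 2.1493; 2.1493 12.4478]
P' = Q + AᵀP(A−BK) = [1.9664 3.6493; 3.6493 21.4478]
tr(P') = 23.4142


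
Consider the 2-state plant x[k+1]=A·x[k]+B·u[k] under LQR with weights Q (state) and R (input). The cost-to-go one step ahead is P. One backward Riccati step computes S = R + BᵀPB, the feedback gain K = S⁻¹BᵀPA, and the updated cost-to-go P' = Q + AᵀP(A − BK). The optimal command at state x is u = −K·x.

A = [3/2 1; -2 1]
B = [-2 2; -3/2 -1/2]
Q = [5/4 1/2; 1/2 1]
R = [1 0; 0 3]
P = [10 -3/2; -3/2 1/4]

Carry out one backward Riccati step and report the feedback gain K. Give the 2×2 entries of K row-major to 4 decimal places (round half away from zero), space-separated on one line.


BᵀP = [-17.7500 2.6250; 20.7500 -3.1250]
S = R + BᵀPB = [1 0; 0 3] + [31.5625 -36.8125; -36.8125 43.0625] = [32.5625 -36.8125; -36.8125 46.0625]
BᵀPA = [-31.8750 -15.1250; 37.3750 17.6250]
K = S⁻¹·BᵀPA = [-0.6382 -0.3307; 0.3014 0.1183]
A−BK = [-0.3791 0.1019; -2.8066 0.5630]
AᵀP(A−BK) = [0.8942 0.2858; 0.2858 0.1623]
P' = Q + AᵀP(A−BK) = [2.1442 0.7858; 0.7858 1.1623]
tr(P') = 3.3066

-0.6382 -0.3307 0.3014 0.1183


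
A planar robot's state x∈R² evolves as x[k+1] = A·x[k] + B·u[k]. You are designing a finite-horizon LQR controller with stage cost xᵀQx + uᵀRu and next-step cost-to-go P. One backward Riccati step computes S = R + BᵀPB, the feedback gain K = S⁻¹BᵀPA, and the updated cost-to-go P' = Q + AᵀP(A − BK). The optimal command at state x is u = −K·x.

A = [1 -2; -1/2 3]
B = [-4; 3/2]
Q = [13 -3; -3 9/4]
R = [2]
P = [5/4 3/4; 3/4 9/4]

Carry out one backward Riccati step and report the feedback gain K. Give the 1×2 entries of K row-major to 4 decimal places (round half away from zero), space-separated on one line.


-0.2249 0.4913

BᵀP = [-3.8750 0.3750]
S = R + BᵀPB = [2] + [16.0625] = [18.0625]
BᵀPA = [-4.0625 8.8750]
K = S⁻¹·BᵀPA = [-0.2249 0.4913]
A−BK = [0.1003 -0.0346; -0.1626 2.2630]
AᵀP(A−BK) = [0.1488 -0.8789; -0.8789 11.8893]
P' = Q + AᵀP(A−BK) = [13.1488 -3.8789; -3.8789 14.1393]
tr(P') = 27.2881


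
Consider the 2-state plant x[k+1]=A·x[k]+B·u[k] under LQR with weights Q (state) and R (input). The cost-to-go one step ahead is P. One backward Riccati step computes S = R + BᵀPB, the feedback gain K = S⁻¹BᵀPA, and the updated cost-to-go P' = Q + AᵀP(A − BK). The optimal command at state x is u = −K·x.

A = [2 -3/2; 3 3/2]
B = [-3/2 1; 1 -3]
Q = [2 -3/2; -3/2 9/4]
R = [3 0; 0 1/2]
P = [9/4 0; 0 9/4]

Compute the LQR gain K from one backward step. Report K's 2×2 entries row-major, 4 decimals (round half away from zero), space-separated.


BᵀP = [-3.3750 2.2500; 2.2500 -6.7500]
S = R + BᵀPB = [3 0; 0 1/2] + [7.3125 -10.1250; -10.1250 22.5000] = [10.3125 -10.1250; -10.1250 23.0000]
BᵀPA = [0.0000 8.4375; -15.7500 -13.5000]
K = S⁻¹·BᵀPA = [-1.1841 0.4260; -1.2061 -0.3994]
A−BK = [1.4299 -0.4615; 0.5660 -0.1243]
AᵀP(A−BK) = [10.2546 -2.9157; -2.9157 1.1383]
P' = Q + AᵀP(A−BK) = [12.2546 -4.4157; -4.4157 3.3883]
tr(P') = 15.6429

-1.1841 0.4260 -1.2061 -0.3994


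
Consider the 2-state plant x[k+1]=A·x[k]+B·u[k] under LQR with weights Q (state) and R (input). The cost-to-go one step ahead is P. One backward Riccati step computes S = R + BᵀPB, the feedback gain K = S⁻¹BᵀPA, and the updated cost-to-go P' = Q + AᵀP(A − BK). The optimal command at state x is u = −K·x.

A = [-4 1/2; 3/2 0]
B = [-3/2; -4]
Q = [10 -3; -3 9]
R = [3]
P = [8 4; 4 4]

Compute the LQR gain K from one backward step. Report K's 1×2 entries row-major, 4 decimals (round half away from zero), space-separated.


0.5940 -0.1053

BᵀP = [-28.0000 -22.0000]
S = R + BᵀPB = [3] + [130.0000] = [133.0000]
BᵀPA = [79.0000 -14.0000]
K = S⁻¹·BᵀPA = [0.5940 -0.1053]
A−BK = [-3.1090 0.3421; 3.8759 -0.4211]
AᵀP(A−BK) = [42.0752 -4.6842; -4.6842 0.5263]
P' = Q + AᵀP(A−BK) = [52.0752 -7.6842; -7.6842 9.5263]
tr(P') = 61.6015


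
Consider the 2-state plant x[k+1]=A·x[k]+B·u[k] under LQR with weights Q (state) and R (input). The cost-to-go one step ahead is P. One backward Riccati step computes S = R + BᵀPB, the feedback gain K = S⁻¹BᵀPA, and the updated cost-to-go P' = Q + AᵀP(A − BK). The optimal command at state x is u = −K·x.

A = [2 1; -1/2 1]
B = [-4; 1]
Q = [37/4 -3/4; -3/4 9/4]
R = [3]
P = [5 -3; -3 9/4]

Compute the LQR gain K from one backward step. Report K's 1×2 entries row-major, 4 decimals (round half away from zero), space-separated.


BᵀP = [-23.0000 14.2500]
S = R + BᵀPB = [3] + [106.2500] = [109.2500]
BᵀPA = [-53.1250 -8.7500]
K = S⁻¹·BᵀPA = [-0.4863 -0.0801]
A−BK = [0.0549 0.6796; -0.0137 1.0801]
AᵀP(A−BK) = [0.7294 0.1201; 0.1201 0.5492]
P' = Q + AᵀP(A−BK) = [9.9794 -0.6299; -0.6299 2.7992]
tr(P') = 12.7786

-0.4863 -0.0801


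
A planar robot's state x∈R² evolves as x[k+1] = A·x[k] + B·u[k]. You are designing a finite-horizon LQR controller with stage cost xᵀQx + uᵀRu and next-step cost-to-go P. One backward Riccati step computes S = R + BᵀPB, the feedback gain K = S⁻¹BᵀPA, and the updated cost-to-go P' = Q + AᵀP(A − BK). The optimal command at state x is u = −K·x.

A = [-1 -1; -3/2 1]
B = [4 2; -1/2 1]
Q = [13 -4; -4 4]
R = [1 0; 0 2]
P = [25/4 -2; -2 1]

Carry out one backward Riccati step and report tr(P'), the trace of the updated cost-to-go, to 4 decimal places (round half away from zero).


18.0316

BᵀP = [26.0000 -8.5000; 10.5000 -3.0000]
S = R + BᵀPB = [1 0; 0 2] + [108.2500 43.5000; 43.5000 18.0000] = [109.2500 43.5000; 43.5000 20.0000]
BᵀPA = [-13.2500 -34.5000; -6.0000 -13.5000]
K = S⁻¹·BᵀPA = [-0.0137 -0.3510; -0.2703 0.0884]
A−BK = [-0.4048 0.2272; -1.2365 0.7361]
AᵀP(A−BK) = [0.6973 -0.3702; -0.3702 0.3343]
P' = Q + AᵀP(A−BK) = [13.6973 -4.3702; -4.3702 4.3343]
tr(P') = 18.0316


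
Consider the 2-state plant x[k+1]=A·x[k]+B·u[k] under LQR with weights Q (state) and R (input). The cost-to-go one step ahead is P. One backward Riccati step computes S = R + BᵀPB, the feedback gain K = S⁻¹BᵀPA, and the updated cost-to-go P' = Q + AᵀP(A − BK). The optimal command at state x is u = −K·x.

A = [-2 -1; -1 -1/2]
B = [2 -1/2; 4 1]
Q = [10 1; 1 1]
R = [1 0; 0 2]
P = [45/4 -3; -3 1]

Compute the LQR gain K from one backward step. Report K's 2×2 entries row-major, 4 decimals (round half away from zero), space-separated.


-0.8544 -0.4272 0.9709 0.4854

BᵀP = [10.5000 -2.0000; -8.6250 2.5000]
S = R + BᵀPB = [1 0; 0 2] + [13.0000 -7.2500; -7.2500 6.8125] = [14.0000 -7.2500; -7.2500 8.8125]
BᵀPA = [-19.0000 -9.5000; 14.7500 7.3750]
K = S⁻¹·BᵀPA = [-0.8544 -0.4272; 0.9709 0.4854]
A−BK = [0.1942 0.0971; 1.4466 0.7233]
AᵀP(A−BK) = [3.4466 1.7233; 1.7233 0.8617]
P' = Q + AᵀP(A−BK) = [13.4466 2.7233; 2.7233 1.8617]
tr(P') = 15.3083


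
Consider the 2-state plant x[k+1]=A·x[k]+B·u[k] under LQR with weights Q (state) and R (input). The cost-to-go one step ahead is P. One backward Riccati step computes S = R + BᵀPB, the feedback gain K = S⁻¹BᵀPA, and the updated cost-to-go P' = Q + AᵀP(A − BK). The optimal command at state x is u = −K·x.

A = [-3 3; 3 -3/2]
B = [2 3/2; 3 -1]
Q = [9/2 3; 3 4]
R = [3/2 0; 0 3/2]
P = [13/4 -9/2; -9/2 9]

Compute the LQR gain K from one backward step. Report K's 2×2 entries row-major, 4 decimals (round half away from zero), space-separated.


BᵀP = [-7.0000 18.0000; 9.3750 -15.7500]
S = R + BᵀPB = [3/2 0; 0 3/2] + [40.0000 -28.5000; -28.5000 29.8125] = [41.5000 -28.5000; -28.5000 31.3125]
BᵀPA = [75.0000 -48.0000; -75.3750 51.7500]
K = S⁻¹·BᵀPA = [0.4110 -0.0577; -2.0331 1.6002]
A−BK = [-0.7724 0.7152; -0.2661 0.2733]
AᵀP(A−BK) = [7.1799 -5.5590; -5.5590 4.4212]
P' = Q + AᵀP(A−BK) = [11.6799 -2.5590; -2.5590 8.4212]
tr(P') = 20.1011

0.4110 -0.0577 -2.0331 1.6002


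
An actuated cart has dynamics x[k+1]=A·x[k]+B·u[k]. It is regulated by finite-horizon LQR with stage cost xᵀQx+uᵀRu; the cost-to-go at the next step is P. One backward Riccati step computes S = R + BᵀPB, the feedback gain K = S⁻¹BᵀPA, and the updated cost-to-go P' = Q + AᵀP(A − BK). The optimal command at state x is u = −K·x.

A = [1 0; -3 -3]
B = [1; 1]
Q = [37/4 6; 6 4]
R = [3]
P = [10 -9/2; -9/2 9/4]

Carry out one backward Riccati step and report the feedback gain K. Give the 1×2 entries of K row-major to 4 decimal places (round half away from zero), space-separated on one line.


1.9600 1.0800

BᵀP = [5.5000 -2.2500]
S = R + BᵀPB = [3] + [3.2500] = [6.2500]
BᵀPA = [12.2500 6.7500]
K = S⁻¹·BᵀPA = [1.9600 1.0800]
A−BK = [-0.9600 -1.0800; -4.9600 -4.0800]
AᵀP(A−BK) = [33.2400 20.5200; 20.5200 12.9600]
P' = Q + AᵀP(A−BK) = [42.4900 26.5200; 26.5200 16.9600]
tr(P') = 59.4500


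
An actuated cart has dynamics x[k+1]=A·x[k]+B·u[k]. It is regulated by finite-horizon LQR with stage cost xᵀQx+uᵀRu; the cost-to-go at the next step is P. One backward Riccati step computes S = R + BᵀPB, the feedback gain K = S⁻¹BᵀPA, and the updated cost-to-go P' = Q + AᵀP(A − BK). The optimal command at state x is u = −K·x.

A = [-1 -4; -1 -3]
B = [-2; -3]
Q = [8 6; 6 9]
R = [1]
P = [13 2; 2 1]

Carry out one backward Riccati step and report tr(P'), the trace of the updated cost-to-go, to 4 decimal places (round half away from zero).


BᵀP = [-32.0000 -7.0000]
S = R + BᵀPB = [1] + [85.0000] = [86.0000]
BᵀPA = [39.0000 149.0000]
K = S⁻¹·BᵀPA = [0.4535 1.7326]
A−BK = [-0.0930 -0.5349; 0.3605 2.1977]
AᵀP(A−BK) = [0.3140 1.4302; 1.4302 6.8488]
P' = Q + AᵀP(A−BK) = [8.3140 7.4302; 7.4302 15.8488]
tr(P') = 24.1628

24.1628
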